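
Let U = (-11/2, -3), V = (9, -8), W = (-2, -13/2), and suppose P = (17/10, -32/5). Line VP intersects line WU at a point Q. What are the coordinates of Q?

(-19/6, -16/3)

Barycentric coordinates of P with respect to UVW: (1/5, 2/5, 2/5).
On side WU the V-coordinate is zero; dropping P's V-weight 2/5 and renormalizing the remaining 2/5 : 1/5 gives weights 2/3, 1/3 on W, U.
Q = (2/3)·(-2, -13/2) + (1/3)·(-11/2, -3) = (-19/6, -16/3).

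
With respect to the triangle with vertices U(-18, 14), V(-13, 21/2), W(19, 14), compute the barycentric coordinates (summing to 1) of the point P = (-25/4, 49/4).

Signed area of the reference triangle: [UVW] = ½·((-18)·(21/2−14) + (-13)·(14−14) + 19·(14−(21/2))) = ½·(63 + 0 + 133/2) = 259/4.
[PVW] = ½·((-25/4)·(21/2−14) + (-13)·(14−(49/4)) + 19·(49/4−(21/2))) = ½·(175/8 − 91/4 + 133/4) = 259/16, so the U-coordinate is (259/16)/(259/4) = 1/4.
[UPW] = ½·((-18)·(49/4−14) + (-25/4)·(14−14) + 19·(14−(49/4))) = ½·(63/2 + 0 + 133/4) = 259/8, so the V-coordinate is 1/2.
[UVP] = ½·((-18)·(21/2−(49/4)) + (-13)·(49/4−14) + (-25/4)·(14−(21/2))) = ½·(63/2 + 91/4 − 175/8) = 259/16, so the W-coordinate is 1/4.

(1/4, 1/2, 1/4)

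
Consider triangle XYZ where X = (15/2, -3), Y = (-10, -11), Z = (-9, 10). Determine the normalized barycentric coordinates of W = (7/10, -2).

(3/5, 1/5, 1/5)

Signed area of the reference triangle: [XYZ] = ½·((15/2)·(-11−10) + (-10)·(10−(-3)) + (-9)·(-3−(-11))) = ½·(-315/2 − 130 − 72) = -719/4.
[WYZ] = ½·((7/10)·(-11−10) + (-10)·(10−(-2)) + (-9)·(-2−(-11))) = ½·(-147/10 − 120 − 81) = -2157/20, so the X-coordinate is (-2157/20)/(-719/4) = 3/5.
[XWZ] = ½·((15/2)·(-2−10) + (7/10)·(10−(-3)) + (-9)·(-3−(-2))) = ½·(-90 + 91/10 + 9) = -719/20, so the Y-coordinate is 1/5.
[XYW] = ½·((15/2)·(-11−(-2)) + (-10)·(-2−(-3)) + (7/10)·(-3−(-11))) = ½·(-135/2 − 10 + 28/5) = -719/20, so the Z-coordinate is 1/5.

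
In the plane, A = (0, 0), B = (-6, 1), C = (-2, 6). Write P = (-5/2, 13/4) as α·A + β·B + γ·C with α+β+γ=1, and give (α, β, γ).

(1/4, 1/4, 1/2)

Signed area of the reference triangle: [ABC] = ½·(0·(1−6) + (-6)·(6−0) + (-2)·(0−1)) = ½·(0 − 36 + 2) = -17.
[PBC] = ½·((-5/2)·(1−6) + (-6)·(6−(13/4)) + (-2)·(13/4−1)) = ½·(25/2 − 33/2 − 9/2) = -17/4, so the A-coordinate is (-17/4)/(-17) = 1/4.
[APC] = ½·(0·(13/4−6) + (-5/2)·(6−0) + (-2)·(0−(13/4))) = ½·(0 − 15 + 13/2) = -17/4, so the B-coordinate is 1/4.
[ABP] = ½·(0·(1−(13/4)) + (-6)·(13/4−0) + (-5/2)·(0−1)) = ½·(0 − 39/2 + 5/2) = -17/2, so the C-coordinate is 1/2.
Check: 1/4 + 1/4 + 1/2 = 1.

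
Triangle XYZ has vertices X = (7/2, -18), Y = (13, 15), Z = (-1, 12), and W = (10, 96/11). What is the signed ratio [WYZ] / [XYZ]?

[XYZ] = ½·((7/2)·(15−12) + 13·(12−(-18)) + (-1)·(-18−15)) = ½·(21/2 + 390 + 33) = 867/4.
[WYZ] = ½·(10·(15−12) + 13·(12−(96/11)) + (-1)·(96/11−15)) = ½·(30 + 468/11 + 69/11) = 867/22, so the ratio is (867/22)/(867/4) = 2/11.

2/11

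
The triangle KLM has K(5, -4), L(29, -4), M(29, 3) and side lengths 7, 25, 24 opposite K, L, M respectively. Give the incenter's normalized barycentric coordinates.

(1/8, 25/56, 3/7)

The incenter has barycentric coordinates proportional to the opposite side lengths: (7 : 25 : 24).
Normalizing by 7+25+24 = 56 gives (1/8, 25/56, 3/7).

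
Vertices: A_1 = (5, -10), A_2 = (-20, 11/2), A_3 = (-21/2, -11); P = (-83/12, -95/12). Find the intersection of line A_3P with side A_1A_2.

Barycentric coordinates of P with respect to A_1A_2A_3: (1/3, 1/6, 1/2).
On side A_1A_2 the A_3-coordinate is zero; dropping P's A_3-weight 1/2 and renormalizing the remaining 1/3 : 1/6 gives weights 2/3, 1/3 on A_1, A_2.
Q = (2/3)·(5, -10) + (1/3)·(-20, 11/2) = (-10/3, -29/6).

(-10/3, -29/6)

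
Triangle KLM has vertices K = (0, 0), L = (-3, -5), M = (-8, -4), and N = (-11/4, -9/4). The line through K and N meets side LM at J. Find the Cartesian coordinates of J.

Barycentric coordinates of N with respect to KLM: (1/2, 1/4, 1/4).
On side LM the K-coordinate is zero; dropping N's K-weight 1/2 and renormalizing the remaining 1/4 : 1/4 gives weights 1/2, 1/2 on L, M.
J = (1/2)·(-3, -5) + (1/2)·(-8, -4) = (-11/2, -9/2).

(-11/2, -9/2)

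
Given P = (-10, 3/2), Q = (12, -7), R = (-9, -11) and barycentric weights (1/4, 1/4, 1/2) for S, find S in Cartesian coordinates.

(-4, -55/8)

S = (1/4)·P + (1/4)·Q + (1/2)·R.
x-coordinate: (1/4)·(-10) + (1/4)·12 + (1/2)·(-9) = -4.
y-coordinate: (1/4)·(3/2) + (1/4)·(-7) + (1/2)·(-11) = -55/8.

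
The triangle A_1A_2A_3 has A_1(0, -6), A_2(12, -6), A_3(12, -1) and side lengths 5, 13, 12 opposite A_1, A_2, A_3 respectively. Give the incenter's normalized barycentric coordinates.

The incenter has barycentric coordinates proportional to the opposite side lengths: (5 : 13 : 12).
Normalizing by 5+13+12 = 30 gives (1/6, 13/30, 2/5).

(1/6, 13/30, 2/5)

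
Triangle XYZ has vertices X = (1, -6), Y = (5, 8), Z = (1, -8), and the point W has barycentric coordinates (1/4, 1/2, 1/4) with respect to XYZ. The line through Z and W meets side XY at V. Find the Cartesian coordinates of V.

(11/3, 10/3)

Line ZW meets XY where the Z-coordinate vanishes; zeroing W's Z-weight and renormalizing leaves X, Y-weights 1/4 : 1/2 → (1/3, 2/3).
So V = (1/3)·X + (2/3)·Y = (11/3, 10/3).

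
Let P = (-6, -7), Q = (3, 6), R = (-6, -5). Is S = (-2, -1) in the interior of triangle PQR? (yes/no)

Barycentric coordinates of S: (4/9, 4/9, 1/9).
The three coordinates are positive, positive, positive; a point is interior exactly when all three are positive.

yes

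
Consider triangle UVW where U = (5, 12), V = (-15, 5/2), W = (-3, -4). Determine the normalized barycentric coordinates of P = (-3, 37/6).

(1/2, 1/3, 1/6)

Signed area of the reference triangle: [UVW] = ½·(5·(5/2−(-4)) + (-15)·(-4−12) + (-3)·(12−(5/2))) = ½·(65/2 + 240 − 57/2) = 122.
[PVW] = ½·((-3)·(5/2−(-4)) + (-15)·(-4−(37/6)) + (-3)·(37/6−(5/2))) = ½·(-39/2 + 305/2 − 11) = 61, so the U-coordinate is 61/122 = 1/2.
[UPW] = ½·(5·(37/6−(-4)) + (-3)·(-4−12) + (-3)·(12−(37/6))) = ½·(305/6 + 48 − 35/2) = 122/3, so the V-coordinate is 1/3.
[UVP] = ½·(5·(5/2−(37/6)) + (-15)·(37/6−12) + (-3)·(12−(5/2))) = ½·(-55/3 + 175/2 − 57/2) = 61/3, so the W-coordinate is 1/6.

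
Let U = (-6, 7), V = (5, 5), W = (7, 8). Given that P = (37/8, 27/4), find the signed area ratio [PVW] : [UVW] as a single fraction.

1/8

[UVW] = ½·((-6)·(5−8) + 5·(8−7) + 7·(7−5)) = ½·(18 + 5 + 14) = 37/2.
[PVW] = ½·((37/8)·(5−8) + 5·(8−(27/4)) + 7·(27/4−5)) = ½·(-111/8 + 25/4 + 49/4) = 37/16, so the ratio is (37/16)/(37/2) = 1/8.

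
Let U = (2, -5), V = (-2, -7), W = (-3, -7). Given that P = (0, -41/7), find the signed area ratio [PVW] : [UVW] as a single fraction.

[UVW] = ½·(2·(-7−(-7)) + (-2)·(-7−(-5)) + (-3)·(-5−(-7))) = ½·(0 + 4 − 6) = -1.
[PVW] = ½·(0·(-7−(-7)) + (-2)·(-7−(-41/7)) + (-3)·(-41/7−(-7))) = ½·(0 + 16/7 − 24/7) = -4/7, so the ratio is (-4/7)/(-1) = 4/7.

4/7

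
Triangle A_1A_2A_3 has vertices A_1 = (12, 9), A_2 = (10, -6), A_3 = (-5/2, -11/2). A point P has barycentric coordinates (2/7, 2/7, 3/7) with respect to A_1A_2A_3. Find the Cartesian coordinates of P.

(73/14, -3/2)

P = (2/7)·A_1 + (2/7)·A_2 + (3/7)·A_3.
x-coordinate: (2/7)·12 + (2/7)·10 + (3/7)·(-5/2) = 73/14.
y-coordinate: (2/7)·9 + (2/7)·(-6) + (3/7)·(-11/2) = -3/2.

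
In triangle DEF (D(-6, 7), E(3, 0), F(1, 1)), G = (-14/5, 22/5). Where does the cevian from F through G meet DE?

(-15/4, 21/4)

Barycentric coordinates of G with respect to DEF: (3/5, 1/5, 1/5).
On side DE the F-coordinate is zero; dropping G's F-weight 1/5 and renormalizing the remaining 3/5 : 1/5 gives weights 3/4, 1/4 on D, E.
H = (3/4)·(-6, 7) + (1/4)·(3, 0) = (-15/4, 21/4).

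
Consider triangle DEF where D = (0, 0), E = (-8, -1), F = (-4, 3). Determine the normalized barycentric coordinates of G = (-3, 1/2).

Signed area of the reference triangle: [DEF] = ½·(0·(-1−3) + (-8)·(3−0) + (-4)·(0−(-1))) = ½·(0 − 24 − 4) = -14.
[GEF] = ½·((-3)·(-1−3) + (-8)·(3−(1/2)) + (-4)·(1/2−(-1))) = ½·(12 − 20 − 6) = -7, so the D-coordinate is (-7)/(-14) = 1/2.
[DGF] = ½·(0·(1/2−3) + (-3)·(3−0) + (-4)·(0−(1/2))) = ½·(0 − 9 + 2) = -7/2, so the E-coordinate is 1/4.
[DEG] = ½·(0·(-1−(1/2)) + (-8)·(1/2−0) + (-3)·(0−(-1))) = ½·(0 − 4 − 3) = -7/2, so the F-coordinate is 1/4.

(1/2, 1/4, 1/4)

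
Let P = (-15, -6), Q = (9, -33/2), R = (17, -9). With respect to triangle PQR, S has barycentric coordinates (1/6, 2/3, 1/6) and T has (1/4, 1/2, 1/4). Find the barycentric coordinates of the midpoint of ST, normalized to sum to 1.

Since both coordinate triples sum to 1, the midpoint's barycentrics are the componentwise average.
(1/6+1/4)/2 = 5/24; similarly 7/12 and 5/24.

(5/24, 7/12, 5/24)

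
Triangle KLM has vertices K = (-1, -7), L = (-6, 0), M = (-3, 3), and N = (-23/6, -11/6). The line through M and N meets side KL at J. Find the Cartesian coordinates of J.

(-4, -14/5)

Barycentric coordinates of N with respect to KLM: (1/3, 1/2, 1/6).
On side KL the M-coordinate is zero; dropping N's M-weight 1/6 and renormalizing the remaining 1/3 : 1/2 gives weights 2/5, 3/5 on K, L.
J = (2/5)·(-1, -7) + (3/5)·(-6, 0) = (-4, -14/5).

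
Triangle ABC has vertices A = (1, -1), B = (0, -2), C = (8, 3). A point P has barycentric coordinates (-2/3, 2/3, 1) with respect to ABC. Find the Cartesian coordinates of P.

P = (-2/3)·A + (2/3)·B + 1·C.
x-coordinate: (-2/3)·1 + (2/3)·0 + 1·8 = 22/3.
y-coordinate: (-2/3)·(-1) + (2/3)·(-2) + 1·3 = 7/3.

(22/3, 7/3)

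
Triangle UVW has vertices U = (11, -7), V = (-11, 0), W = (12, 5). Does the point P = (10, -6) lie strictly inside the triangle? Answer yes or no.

Barycentric coordinates of P: (243/271, 13/271, 15/271).
The three coordinates are positive, positive, positive; a point is interior exactly when all three are positive.

yes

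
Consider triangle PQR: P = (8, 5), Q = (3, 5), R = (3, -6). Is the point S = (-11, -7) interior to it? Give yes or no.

no

Barycentric coordinates of S: (-14/5, 149/55, 12/11).
The three coordinates are negative, positive, positive; a point is interior exactly when all three are positive.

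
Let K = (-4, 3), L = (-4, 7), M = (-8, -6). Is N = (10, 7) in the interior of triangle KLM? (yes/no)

no

Barycentric coordinates of N: (91/8, -55/8, -7/2).
The three coordinates are positive, negative, negative; a point is interior exactly when all three are positive.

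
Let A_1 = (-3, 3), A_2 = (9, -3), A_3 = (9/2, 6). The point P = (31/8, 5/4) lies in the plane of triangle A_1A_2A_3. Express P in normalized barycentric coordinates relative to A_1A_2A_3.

(1/3, 5/12, 1/4)

Signed area of the reference triangle: [A_1A_2A_3] = ½·((-3)·(-3−6) + 9·(6−3) + (9/2)·(3−(-3))) = ½·(27 + 27 + 27) = 81/2.
[PA_2A_3] = ½·((31/8)·(-3−6) + 9·(6−(5/4)) + (9/2)·(5/4−(-3))) = ½·(-279/8 + 171/4 + 153/8) = 27/2, so the A_1-coordinate is (27/2)/(81/2) = 1/3.
[A_1PA_3] = ½·((-3)·(5/4−6) + (31/8)·(6−3) + (9/2)·(3−(5/4))) = ½·(57/4 + 93/8 + 63/8) = 135/8, so the A_2-coordinate is 5/12.
[A_1A_2P] = ½·((-3)·(-3−(5/4)) + 9·(5/4−3) + (31/8)·(3−(-3))) = ½·(51/4 − 63/4 + 93/4) = 81/8, so the A_3-coordinate is 1/4.
Check: 1/3 + 5/12 + 1/4 = 1.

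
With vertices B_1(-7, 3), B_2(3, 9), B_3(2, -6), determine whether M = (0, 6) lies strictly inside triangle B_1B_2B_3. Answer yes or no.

yes

Barycentric coordinates of M: (7/24, 5/8, 1/12).
The three coordinates are positive, positive, positive; a point is interior exactly when all three are positive.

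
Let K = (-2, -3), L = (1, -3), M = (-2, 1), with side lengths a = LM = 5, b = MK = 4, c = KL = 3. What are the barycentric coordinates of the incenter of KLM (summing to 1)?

The incenter has barycentric coordinates proportional to the opposite side lengths: (5 : 4 : 3).
Normalizing by 5+4+3 = 12 gives (5/12, 1/3, 1/4).

(5/12, 1/3, 1/4)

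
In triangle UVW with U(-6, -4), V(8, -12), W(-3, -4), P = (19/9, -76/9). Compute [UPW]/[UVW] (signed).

5/9

[UVW] = ½·((-6)·(-12−(-4)) + 8·(-4−(-4)) + (-3)·(-4−(-12))) = ½·(48 + 0 − 24) = 12.
[UPW] = ½·((-6)·(-76/9−(-4)) + (19/9)·(-4−(-4)) + (-3)·(-4−(-76/9))) = ½·(80/3 + 0 − 40/3) = 20/3, so the ratio is (20/3)/12 = 5/9.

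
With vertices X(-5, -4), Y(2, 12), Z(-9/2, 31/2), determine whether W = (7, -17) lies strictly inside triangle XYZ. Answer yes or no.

no

Barycentric coordinates of W: (342/257, 481/257, -566/257).
The three coordinates are positive, positive, negative; a point is interior exactly when all three are positive.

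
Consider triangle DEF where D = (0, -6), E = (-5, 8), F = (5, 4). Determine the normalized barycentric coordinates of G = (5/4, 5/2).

Signed area of the reference triangle: [DEF] = ½·(0·(8−4) + (-5)·(4−(-6)) + 5·(-6−8)) = ½·(0 − 50 − 70) = -60.
[GEF] = ½·((5/4)·(8−4) + (-5)·(4−(5/2)) + 5·(5/2−8)) = ½·(5 − 15/2 − 55/2) = -15, so the D-coordinate is (-15)/(-60) = 1/4.
[DGF] = ½·(0·(5/2−4) + (5/4)·(4−(-6)) + 5·(-6−(5/2))) = ½·(0 + 25/2 − 85/2) = -15, so the E-coordinate is 1/4.
[DEG] = ½·(0·(8−(5/2)) + (-5)·(5/2−(-6)) + (5/4)·(-6−8)) = ½·(0 − 85/2 − 35/2) = -30, so the F-coordinate is 1/2.

(1/4, 1/4, 1/2)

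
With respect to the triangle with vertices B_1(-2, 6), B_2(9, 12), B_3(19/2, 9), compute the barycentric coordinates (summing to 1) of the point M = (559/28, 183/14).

(-13/14, 3/7, 3/2)

Signed area of the reference triangle: [B_1B_2B_3] = ½·((-2)·(12−9) + 9·(9−6) + (19/2)·(6−12)) = ½·(-6 + 27 − 57) = -18.
[MB_2B_3] = ½·((559/28)·(12−9) + 9·(9−(183/14)) + (19/2)·(183/14−12)) = ½·(1677/28 − 513/14 + 285/28) = 117/7, so the B_1-coordinate is (117/7)/(-18) = -13/14.
[B_1MB_3] = ½·((-2)·(183/14−9) + (559/28)·(9−6) + (19/2)·(6−(183/14))) = ½·(-57/7 + 1677/28 − 1881/28) = -54/7, so the B_2-coordinate is 3/7.
[B_1B_2M] = ½·((-2)·(12−(183/14)) + 9·(183/14−6) + (559/28)·(6−12)) = ½·(15/7 + 891/14 − 1677/14) = -27, so the B_3-coordinate is 3/2.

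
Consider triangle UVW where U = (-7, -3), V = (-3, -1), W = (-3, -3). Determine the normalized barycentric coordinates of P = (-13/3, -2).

(1/3, 1/2, 1/6)

Signed area of the reference triangle: [UVW] = ½·((-7)·(-1−(-3)) + (-3)·(-3−(-3)) + (-3)·(-3−(-1))) = ½·(-14 + 0 + 6) = -4.
[PVW] = ½·((-13/3)·(-1−(-3)) + (-3)·(-3−(-2)) + (-3)·(-2−(-1))) = ½·(-26/3 + 3 + 3) = -4/3, so the U-coordinate is (-4/3)/(-4) = 1/3.
[UPW] = ½·((-7)·(-2−(-3)) + (-13/3)·(-3−(-3)) + (-3)·(-3−(-2))) = ½·(-7 + 0 + 3) = -2, so the V-coordinate is 1/2.
[UVP] = ½·((-7)·(-1−(-2)) + (-3)·(-2−(-3)) + (-13/3)·(-3−(-1))) = ½·(-7 − 3 + 26/3) = -2/3, so the W-coordinate is 1/6.
Check: 1/3 + 1/2 + 1/6 = 1.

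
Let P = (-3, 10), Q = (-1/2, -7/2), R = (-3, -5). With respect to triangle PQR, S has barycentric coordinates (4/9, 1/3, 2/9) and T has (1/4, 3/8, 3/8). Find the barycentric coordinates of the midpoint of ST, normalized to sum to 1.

(25/72, 17/48, 43/144)

Since both coordinate triples sum to 1, the midpoint's barycentrics are the componentwise average.
(4/9+1/4)/2 = 25/72; similarly 17/48 and 43/144.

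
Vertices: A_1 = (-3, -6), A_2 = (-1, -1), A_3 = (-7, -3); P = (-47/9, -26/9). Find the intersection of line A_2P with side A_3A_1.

Barycentric coordinates of P with respect to A_1A_2A_3: (1/9, 2/9, 2/3).
On side A_3A_1 the A_2-coordinate is zero; dropping P's A_2-weight 2/9 and renormalizing the remaining 2/3 : 1/9 gives weights 6/7, 1/7 on A_3, A_1.
Q = (6/7)·(-7, -3) + (1/7)·(-3, -6) = (-45/7, -24/7).

(-45/7, -24/7)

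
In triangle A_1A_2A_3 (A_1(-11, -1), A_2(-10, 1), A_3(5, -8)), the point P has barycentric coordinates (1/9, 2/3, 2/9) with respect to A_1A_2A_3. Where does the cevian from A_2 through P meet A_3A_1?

(-1/3, -17/3)

Line A_2P meets A_3A_1 where the A_2-coordinate vanishes; zeroing P's A_2-weight and renormalizing leaves A_3, A_1-weights 2/9 : 1/9 → (2/3, 1/3).
So Q = (2/3)·A_3 + (1/3)·A_1 = (-1/3, -17/3).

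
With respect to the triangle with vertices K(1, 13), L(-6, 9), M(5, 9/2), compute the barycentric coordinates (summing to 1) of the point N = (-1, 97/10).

Signed area of the reference triangle: [KLM] = ½·(1·(9−(9/2)) + (-6)·(9/2−13) + 5·(13−9)) = ½·(9/2 + 51 + 20) = 151/4.
[NLM] = ½·((-1)·(9−(9/2)) + (-6)·(9/2−(97/10)) + 5·(97/10−9)) = ½·(-9/2 + 156/5 + 7/2) = 151/10, so the K-coordinate is (151/10)/(151/4) = 2/5.
[KNM] = ½·(1·(97/10−(9/2)) + (-1)·(9/2−13) + 5·(13−(97/10))) = ½·(26/5 + 17/2 + 33/2) = 151/10, so the L-coordinate is 2/5.
[KLN] = ½·(1·(9−(97/10)) + (-6)·(97/10−13) + (-1)·(13−9)) = ½·(-7/10 + 99/5 − 4) = 151/20, so the M-coordinate is 1/5.
Check: 2/5 + 2/5 + 1/5 = 1.

(2/5, 2/5, 1/5)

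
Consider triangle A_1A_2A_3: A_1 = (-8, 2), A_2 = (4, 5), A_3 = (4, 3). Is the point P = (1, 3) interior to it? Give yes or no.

yes

Barycentric coordinates of P: (1/4, 1/8, 5/8).
The three coordinates are positive, positive, positive; a point is interior exactly when all three are positive.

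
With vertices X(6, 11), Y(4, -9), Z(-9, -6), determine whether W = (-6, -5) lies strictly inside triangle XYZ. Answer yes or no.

Barycentric coordinates of W: (11/133, 18/133, 104/133).
The three coordinates are positive, positive, positive; a point is interior exactly when all three are positive.

yes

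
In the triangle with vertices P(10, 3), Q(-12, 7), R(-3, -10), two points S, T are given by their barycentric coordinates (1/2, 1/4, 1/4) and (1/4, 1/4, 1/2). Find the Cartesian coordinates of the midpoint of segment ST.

(-3/8, -7/8)

Barycentric coordinates of the midpoint are the average: (3/8, 1/4, 3/8).
Converting: (3/8)·P + (1/4)·Q + (3/8)·R = (-3/8, -7/8).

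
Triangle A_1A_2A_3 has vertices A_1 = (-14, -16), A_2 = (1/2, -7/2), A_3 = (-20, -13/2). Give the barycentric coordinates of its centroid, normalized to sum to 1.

The centroid is the average of the vertices, so each weight is 1/3.

(1/3, 1/3, 1/3)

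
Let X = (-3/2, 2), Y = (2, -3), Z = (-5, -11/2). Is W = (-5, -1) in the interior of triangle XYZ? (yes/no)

Barycentric coordinates of W: (18/25, -9/25, 16/25).
The three coordinates are positive, negative, positive; a point is interior exactly when all three are positive.

no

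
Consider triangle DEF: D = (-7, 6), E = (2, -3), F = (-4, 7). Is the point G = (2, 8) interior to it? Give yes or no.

no

Barycentric coordinates of G: (-11/6, 1/12, 11/4).
The three coordinates are negative, positive, positive; a point is interior exactly when all three are positive.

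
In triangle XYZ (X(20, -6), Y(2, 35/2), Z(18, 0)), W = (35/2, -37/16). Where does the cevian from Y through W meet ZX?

(138/7, -36/7)

Barycentric coordinates of W with respect to XYZ: (3/4, 1/8, 1/8).
On side ZX the Y-coordinate is zero; dropping W's Y-weight 1/8 and renormalizing the remaining 1/8 : 3/4 gives weights 1/7, 6/7 on Z, X.
V = (1/7)·(18, 0) + (6/7)·(20, -6) = (138/7, -36/7).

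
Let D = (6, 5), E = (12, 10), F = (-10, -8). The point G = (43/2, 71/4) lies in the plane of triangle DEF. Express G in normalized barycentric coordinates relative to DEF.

Signed area of the reference triangle: [DEF] = ½·(6·(10−(-8)) + 12·(-8−5) + (-10)·(5−10)) = ½·(108 − 156 + 50) = 1.
[GEF] = ½·((43/2)·(10−(-8)) + 12·(-8−(71/4)) + (-10)·(71/4−10)) = ½·(387 − 309 − 155/2) = 1/4, so the D-coordinate is (1/4)/1 = 1/4.
[DGF] = ½·(6·(71/4−(-8)) + (43/2)·(-8−5) + (-10)·(5−(71/4))) = ½·(309/2 − 559/2 + 255/2) = 5/4, so the E-coordinate is 5/4.
[DEG] = ½·(6·(10−(71/4)) + 12·(71/4−5) + (43/2)·(5−10)) = ½·(-93/2 + 153 − 215/2) = -1/2, so the F-coordinate is -1/2.
Check: 1/4 + 5/4 − 1/2 = 1.

(1/4, 5/4, -1/2)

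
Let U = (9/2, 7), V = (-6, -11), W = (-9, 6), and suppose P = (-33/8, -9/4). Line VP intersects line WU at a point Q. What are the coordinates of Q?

Barycentric coordinates of P with respect to UVW: (1/4, 1/2, 1/4).
On side WU the V-coordinate is zero; dropping P's V-weight 1/2 and renormalizing the remaining 1/4 : 1/4 gives weights 1/2, 1/2 on W, U.
Q = (1/2)·(-9, 6) + (1/2)·(9/2, 7) = (-9/4, 13/2).

(-9/4, 13/2)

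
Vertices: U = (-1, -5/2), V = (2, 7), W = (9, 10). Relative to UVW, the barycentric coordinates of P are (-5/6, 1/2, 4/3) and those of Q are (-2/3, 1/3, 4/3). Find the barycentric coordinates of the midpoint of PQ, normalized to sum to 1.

Since both coordinate triples sum to 1, the midpoint's barycentrics are the componentwise average.
(-5/6+-2/3)/2 = -3/4; similarly 5/12 and 4/3.

(-3/4, 5/12, 4/3)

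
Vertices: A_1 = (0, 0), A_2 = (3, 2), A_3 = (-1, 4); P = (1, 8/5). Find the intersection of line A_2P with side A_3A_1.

(-1/3, 4/3)

Barycentric coordinates of P with respect to A_1A_2A_3: (2/5, 2/5, 1/5).
On side A_3A_1 the A_2-coordinate is zero; dropping P's A_2-weight 2/5 and renormalizing the remaining 1/5 : 2/5 gives weights 1/3, 2/3 on A_3, A_1.
Q = (1/3)·(-1, 4) + (2/3)·(0, 0) = (-1/3, 4/3).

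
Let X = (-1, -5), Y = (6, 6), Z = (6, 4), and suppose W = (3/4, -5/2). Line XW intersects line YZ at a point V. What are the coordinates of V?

(6, 5)

Barycentric coordinates of W with respect to XYZ: (3/4, 1/8, 1/8).
On side YZ the X-coordinate is zero; dropping W's X-weight 3/4 and renormalizing the remaining 1/8 : 1/8 gives weights 1/2, 1/2 on Y, Z.
V = (1/2)·(6, 6) + (1/2)·(6, 4) = (6, 5).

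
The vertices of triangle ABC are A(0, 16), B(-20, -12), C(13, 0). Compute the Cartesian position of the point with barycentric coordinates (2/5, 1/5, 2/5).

P = (2/5)·A + (1/5)·B + (2/5)·C.
x-coordinate: (2/5)·0 + (1/5)·(-20) + (2/5)·13 = 6/5.
y-coordinate: (2/5)·16 + (1/5)·(-12) + (2/5)·0 = 4.

(6/5, 4)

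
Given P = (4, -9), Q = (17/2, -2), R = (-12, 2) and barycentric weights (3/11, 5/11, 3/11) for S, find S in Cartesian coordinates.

(37/22, -31/11)

S = (3/11)·P + (5/11)·Q + (3/11)·R.
x-coordinate: (3/11)·4 + (5/11)·(17/2) + (3/11)·(-12) = 37/22.
y-coordinate: (3/11)·(-9) + (5/11)·(-2) + (3/11)·2 = -31/11.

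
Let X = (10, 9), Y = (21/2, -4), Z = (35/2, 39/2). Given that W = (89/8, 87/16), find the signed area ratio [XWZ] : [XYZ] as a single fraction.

[XYZ] = ½·(10·(-4−(39/2)) + (21/2)·(39/2−9) + (35/2)·(9−(-4))) = ½·(-235 + 441/4 + 455/2) = 411/8.
[XWZ] = ½·(10·(87/16−(39/2)) + (89/8)·(39/2−9) + (35/2)·(9−(87/16))) = ½·(-1125/8 + 1869/16 + 1995/32) = 1233/64, so the ratio is (1233/64)/(411/8) = 3/8.

3/8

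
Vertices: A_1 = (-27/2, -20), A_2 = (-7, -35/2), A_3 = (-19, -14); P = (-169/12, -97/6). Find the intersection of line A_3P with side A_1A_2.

Barycentric coordinates of P with respect to A_1A_2A_3: (1/6, 1/3, 1/2).
On side A_1A_2 the A_3-coordinate is zero; dropping P's A_3-weight 1/2 and renormalizing the remaining 1/6 : 1/3 gives weights 1/3, 2/3 on A_1, A_2.
Q = (1/3)·(-27/2, -20) + (2/3)·(-7, -35/2) = (-55/6, -55/3).

(-55/6, -55/3)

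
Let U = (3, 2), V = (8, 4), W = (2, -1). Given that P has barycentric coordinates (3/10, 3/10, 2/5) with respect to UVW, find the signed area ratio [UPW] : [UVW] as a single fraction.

The signed ratio [UPW]/[UVW] equals the barycentric coordinate of P at vertex V, which is 3/10.

3/10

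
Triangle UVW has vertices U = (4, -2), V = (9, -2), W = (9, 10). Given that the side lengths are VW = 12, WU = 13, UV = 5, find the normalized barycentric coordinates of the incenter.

(2/5, 13/30, 1/6)

The incenter has barycentric coordinates proportional to the opposite side lengths: (12 : 13 : 5).
Normalizing by 12+13+5 = 30 gives (2/5, 13/30, 1/6).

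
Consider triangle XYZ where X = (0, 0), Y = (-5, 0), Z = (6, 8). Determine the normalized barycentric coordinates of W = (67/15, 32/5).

Signed area of the reference triangle: [XYZ] = ½·(0·(0−8) + (-5)·(8−0) + 6·(0−0)) = ½·(0 − 40 + 0) = -20.
[WYZ] = ½·((67/15)·(0−8) + (-5)·(8−(32/5)) + 6·(32/5−0)) = ½·(-536/15 − 8 + 192/5) = -8/3, so the X-coordinate is (-8/3)/(-20) = 2/15.
[XWZ] = ½·(0·(32/5−8) + (67/15)·(8−0) + 6·(0−(32/5))) = ½·(0 + 536/15 − 192/5) = -4/3, so the Y-coordinate is 1/15.
[XYW] = ½·(0·(0−(32/5)) + (-5)·(32/5−0) + (67/15)·(0−0)) = ½·(0 − 32 + 0) = -16, so the Z-coordinate is 4/5.
Check: 2/15 + 1/15 + 4/5 = 1.

(2/15, 1/15, 4/5)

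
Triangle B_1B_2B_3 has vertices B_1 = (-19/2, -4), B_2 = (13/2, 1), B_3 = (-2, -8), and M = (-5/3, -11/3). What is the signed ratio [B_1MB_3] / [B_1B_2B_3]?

[B_1B_2B_3] = ½·((-19/2)·(1−(-8)) + (13/2)·(-8−(-4)) + (-2)·(-4−1)) = ½·(-171/2 − 26 + 10) = -203/4.
[B_1MB_3] = ½·((-19/2)·(-11/3−(-8)) + (-5/3)·(-8−(-4)) + (-2)·(-4−(-11/3))) = ½·(-247/6 + 20/3 + 2/3) = -203/12, so the ratio is (-203/12)/(-203/4) = 1/3.

1/3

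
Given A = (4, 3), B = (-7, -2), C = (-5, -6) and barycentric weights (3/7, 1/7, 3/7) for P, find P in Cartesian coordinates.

P = (3/7)·A + (1/7)·B + (3/7)·C.
x-coordinate: (3/7)·4 + (1/7)·(-7) + (3/7)·(-5) = -10/7.
y-coordinate: (3/7)·3 + (1/7)·(-2) + (3/7)·(-6) = -11/7.

(-10/7, -11/7)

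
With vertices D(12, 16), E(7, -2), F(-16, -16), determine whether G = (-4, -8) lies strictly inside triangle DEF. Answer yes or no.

yes

Barycentric coordinates of G: (2/43, 20/43, 21/43).
The three coordinates are positive, positive, positive; a point is interior exactly when all three are positive.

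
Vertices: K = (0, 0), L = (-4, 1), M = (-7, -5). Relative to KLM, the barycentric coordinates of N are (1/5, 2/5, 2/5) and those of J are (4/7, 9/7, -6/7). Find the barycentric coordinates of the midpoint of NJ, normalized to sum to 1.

(27/70, 59/70, -8/35)

Since both coordinate triples sum to 1, the midpoint's barycentrics are the componentwise average.
(1/5+4/7)/2 = 27/70; similarly 59/70 and -8/35.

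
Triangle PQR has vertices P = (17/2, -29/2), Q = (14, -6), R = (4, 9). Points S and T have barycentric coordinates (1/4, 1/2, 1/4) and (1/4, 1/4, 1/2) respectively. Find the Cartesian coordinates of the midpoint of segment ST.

(71/8, -5/2)

Barycentric coordinates of the midpoint are the average: (1/4, 3/8, 3/8).
Converting: (1/4)·P + (3/8)·Q + (3/8)·R = (71/8, -5/2).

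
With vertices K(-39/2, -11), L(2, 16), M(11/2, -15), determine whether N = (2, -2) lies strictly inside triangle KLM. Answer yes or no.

Barycentric coordinates of N: (63/761, 311/761, 387/761).
The three coordinates are positive, positive, positive; a point is interior exactly when all three are positive.

yes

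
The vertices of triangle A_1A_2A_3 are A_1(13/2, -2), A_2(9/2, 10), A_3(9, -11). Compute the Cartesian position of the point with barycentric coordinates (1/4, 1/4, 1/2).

(29/4, -7/2)

P = (1/4)·A_1 + (1/4)·A_2 + (1/2)·A_3.
x-coordinate: (1/4)·(13/2) + (1/4)·(9/2) + (1/2)·9 = 29/4.
y-coordinate: (1/4)·(-2) + (1/4)·10 + (1/2)·(-11) = -7/2.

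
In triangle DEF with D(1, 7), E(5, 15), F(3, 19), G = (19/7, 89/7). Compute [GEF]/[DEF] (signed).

[DEF] = ½·(1·(15−19) + 5·(19−7) + 3·(7−15)) = ½·(-4 + 60 − 24) = 16.
[GEF] = ½·((19/7)·(15−19) + 5·(19−(89/7)) + 3·(89/7−15)) = ½·(-76/7 + 220/7 − 48/7) = 48/7, so the ratio is (48/7)/16 = 3/7.

3/7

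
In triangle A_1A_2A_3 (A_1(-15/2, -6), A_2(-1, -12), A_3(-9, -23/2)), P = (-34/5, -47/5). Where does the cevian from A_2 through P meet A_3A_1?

(-33/4, -35/4)

Barycentric coordinates of P with respect to A_1A_2A_3: (2/5, 1/5, 2/5).
On side A_3A_1 the A_2-coordinate is zero; dropping P's A_2-weight 1/5 and renormalizing the remaining 2/5 : 2/5 gives weights 1/2, 1/2 on A_3, A_1.
Q = (1/2)·(-9, -23/2) + (1/2)·(-15/2, -6) = (-33/4, -35/4).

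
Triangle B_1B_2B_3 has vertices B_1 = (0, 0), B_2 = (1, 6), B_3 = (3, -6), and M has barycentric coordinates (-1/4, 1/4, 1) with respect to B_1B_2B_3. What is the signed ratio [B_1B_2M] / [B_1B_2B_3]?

1

The signed ratio [B_1B_2M]/[B_1B_2B_3] equals the barycentric coordinate of M at vertex B_3, which is 1.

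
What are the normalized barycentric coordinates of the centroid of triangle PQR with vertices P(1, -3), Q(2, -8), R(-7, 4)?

The centroid is the average of the vertices, so each weight is 1/3.

(1/3, 1/3, 1/3)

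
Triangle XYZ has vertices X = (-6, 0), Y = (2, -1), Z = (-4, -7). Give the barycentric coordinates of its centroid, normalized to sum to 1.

(1/3, 1/3, 1/3)

The centroid is the average of the vertices, so each weight is 1/3.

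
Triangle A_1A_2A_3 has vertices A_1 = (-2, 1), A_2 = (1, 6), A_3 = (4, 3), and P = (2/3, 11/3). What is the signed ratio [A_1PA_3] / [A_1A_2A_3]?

4/9

[A_1A_2A_3] = ½·((-2)·(6−3) + 1·(3−1) + 4·(1−6)) = ½·(-6 + 2 − 20) = -12.
[A_1PA_3] = ½·((-2)·(11/3−3) + (2/3)·(3−1) + 4·(1−(11/3))) = ½·(-4/3 + 4/3 − 32/3) = -16/3, so the ratio is (-16/3)/(-12) = 4/9.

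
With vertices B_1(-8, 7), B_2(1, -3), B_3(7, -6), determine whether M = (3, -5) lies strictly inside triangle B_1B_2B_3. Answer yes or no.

Barycentric coordinates of M: (-2/11, 37/33, 2/33).
The three coordinates are negative, positive, positive; a point is interior exactly when all three are positive.

no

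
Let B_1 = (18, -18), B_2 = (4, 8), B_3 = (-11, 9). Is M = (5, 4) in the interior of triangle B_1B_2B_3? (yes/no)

yes

Barycentric coordinates of M: (59/376, 287/376, 15/188).
The three coordinates are positive, positive, positive; a point is interior exactly when all three are positive.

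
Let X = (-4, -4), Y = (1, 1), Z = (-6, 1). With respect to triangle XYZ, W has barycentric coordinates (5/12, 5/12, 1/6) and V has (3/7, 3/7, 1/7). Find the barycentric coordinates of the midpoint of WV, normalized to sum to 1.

(71/168, 71/168, 13/84)

Since both coordinate triples sum to 1, the midpoint's barycentrics are the componentwise average.
(5/12+3/7)/2 = 71/168; similarly 71/168 and 13/84.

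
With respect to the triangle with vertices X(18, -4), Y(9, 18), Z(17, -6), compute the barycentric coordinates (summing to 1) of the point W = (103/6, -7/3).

Signed area of the reference triangle: [XYZ] = ½·(18·(18−(-6)) + 9·(-6−(-4)) + 17·(-4−18)) = ½·(432 − 18 − 374) = 20.
[WYZ] = ½·((103/6)·(18−(-6)) + 9·(-6−(-7/3)) + 17·(-7/3−18)) = ½·(412 − 33 − 1037/3) = 50/3, so the X-coordinate is (50/3)/20 = 5/6.
[XWZ] = ½·(18·(-7/3−(-6)) + (103/6)·(-6−(-4)) + 17·(-4−(-7/3))) = ½·(66 − 103/3 − 85/3) = 5/3, so the Y-coordinate is 1/12.
[XYW] = ½·(18·(18−(-7/3)) + 9·(-7/3−(-4)) + (103/6)·(-4−18)) = ½·(366 + 15 − 1133/3) = 5/3, so the Z-coordinate is 1/12.

(5/6, 1/12, 1/12)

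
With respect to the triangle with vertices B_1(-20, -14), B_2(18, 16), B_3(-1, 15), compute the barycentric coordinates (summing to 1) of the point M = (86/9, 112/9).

(1/9, 2/3, 2/9)

Signed area of the reference triangle: [B_1B_2B_3] = ½·((-20)·(16−15) + 18·(15−(-14)) + (-1)·(-14−16)) = ½·(-20 + 522 + 30) = 266.
[MB_2B_3] = ½·((86/9)·(16−15) + 18·(15−(112/9)) + (-1)·(112/9−16)) = ½·(86/9 + 46 + 32/9) = 266/9, so the B_1-coordinate is (266/9)/266 = 1/9.
[B_1MB_3] = ½·((-20)·(112/9−15) + (86/9)·(15−(-14)) + (-1)·(-14−(112/9))) = ½·(460/9 + 2494/9 + 238/9) = 532/3, so the B_2-coordinate is 2/3.
[B_1B_2M] = ½·((-20)·(16−(112/9)) + 18·(112/9−(-14)) + (86/9)·(-14−16)) = ½·(-640/9 + 476 − 860/3) = 532/9, so the B_3-coordinate is 2/9.
Check: 1/9 + 2/3 + 2/9 = 1.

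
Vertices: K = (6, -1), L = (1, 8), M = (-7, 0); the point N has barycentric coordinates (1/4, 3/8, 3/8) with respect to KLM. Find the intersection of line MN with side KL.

(3, 22/5)

Line MN meets KL where the M-coordinate vanishes; zeroing N's M-weight and renormalizing leaves K, L-weights 1/4 : 3/8 → (2/5, 3/5).
So J = (2/5)·K + (3/5)·L = (3, 22/5).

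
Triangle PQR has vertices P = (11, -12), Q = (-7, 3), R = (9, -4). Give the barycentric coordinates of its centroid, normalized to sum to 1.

The centroid is the average of the vertices, so each weight is 1/3.

(1/3, 1/3, 1/3)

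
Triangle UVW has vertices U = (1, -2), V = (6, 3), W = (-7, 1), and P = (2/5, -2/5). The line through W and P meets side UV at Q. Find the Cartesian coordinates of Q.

(9/4, -3/4)

Barycentric coordinates of P with respect to UVW: (3/5, 1/5, 1/5).
On side UV the W-coordinate is zero; dropping P's W-weight 1/5 and renormalizing the remaining 3/5 : 1/5 gives weights 3/4, 1/4 on U, V.
Q = (3/4)·(1, -2) + (1/4)·(6, 3) = (9/4, -3/4).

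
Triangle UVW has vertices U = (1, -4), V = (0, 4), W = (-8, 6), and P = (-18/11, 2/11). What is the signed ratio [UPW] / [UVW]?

2/11

[UVW] = ½·(1·(4−6) + 0·(6−(-4)) + (-8)·(-4−4)) = ½·(-2 + 0 + 64) = 31.
[UPW] = ½·(1·(2/11−6) + (-18/11)·(6−(-4)) + (-8)·(-4−(2/11))) = ½·(-64/11 − 180/11 + 368/11) = 62/11, so the ratio is (62/11)/31 = 2/11.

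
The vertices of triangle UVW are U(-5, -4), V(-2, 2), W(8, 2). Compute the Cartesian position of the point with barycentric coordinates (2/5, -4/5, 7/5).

P = (2/5)·U + (-4/5)·V + (7/5)·W.
x-coordinate: (2/5)·(-5) + (-4/5)·(-2) + (7/5)·8 = 54/5.
y-coordinate: (2/5)·(-4) + (-4/5)·2 + (7/5)·2 = -2/5.

(54/5, -2/5)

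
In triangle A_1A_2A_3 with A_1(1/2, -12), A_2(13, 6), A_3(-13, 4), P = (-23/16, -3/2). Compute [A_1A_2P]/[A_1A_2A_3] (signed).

[A_1A_2A_3] = ½·((1/2)·(6−4) + 13·(4−(-12)) + (-13)·(-12−6)) = ½·(1 + 208 + 234) = 443/2.
[A_1A_2P] = ½·((1/2)·(6−(-3/2)) + 13·(-3/2−(-12)) + (-23/16)·(-12−6)) = ½·(15/4 + 273/2 + 207/8) = 1329/16, so the ratio is (1329/16)/(443/2) = 3/8.

3/8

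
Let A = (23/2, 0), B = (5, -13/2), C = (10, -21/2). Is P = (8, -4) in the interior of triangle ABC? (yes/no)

Barycentric coordinates of P: (49/117, 41/78, 1/18).
The three coordinates are positive, positive, positive; a point is interior exactly when all three are positive.

yes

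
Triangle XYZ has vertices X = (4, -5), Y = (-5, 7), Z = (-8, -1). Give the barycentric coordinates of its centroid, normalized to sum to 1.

The centroid is the average of the vertices, so each weight is 1/3.

(1/3, 1/3, 1/3)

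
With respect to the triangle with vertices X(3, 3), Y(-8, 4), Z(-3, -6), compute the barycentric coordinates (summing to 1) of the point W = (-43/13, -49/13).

Signed area of the reference triangle: [XYZ] = ½·(3·(4−(-6)) + (-8)·(-6−3) + (-3)·(3−4)) = ½·(30 + 72 + 3) = 105/2.
[WYZ] = ½·((-43/13)·(4−(-6)) + (-8)·(-6−(-49/13)) + (-3)·(-49/13−4)) = ½·(-430/13 + 232/13 + 303/13) = 105/26, so the X-coordinate is (105/26)/(105/2) = 1/13.
[XWZ] = ½·(3·(-49/13−(-6)) + (-43/13)·(-6−3) + (-3)·(3−(-49/13))) = ½·(87/13 + 387/13 − 264/13) = 105/13, so the Y-coordinate is 2/13.
[XYW] = ½·(3·(4−(-49/13)) + (-8)·(-49/13−3) + (-43/13)·(3−4)) = ½·(303/13 + 704/13 + 43/13) = 525/13, so the Z-coordinate is 10/13.
Check: 1/13 + 2/13 + 10/13 = 1.

(1/13, 2/13, 10/13)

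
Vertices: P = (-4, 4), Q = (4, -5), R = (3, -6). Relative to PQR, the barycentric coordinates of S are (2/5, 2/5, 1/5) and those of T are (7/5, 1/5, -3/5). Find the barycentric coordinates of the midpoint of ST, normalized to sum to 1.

(9/10, 3/10, -1/5)

Since both coordinate triples sum to 1, the midpoint's barycentrics are the componentwise average.
(2/5+7/5)/2 = 9/10; similarly 3/10 and -1/5.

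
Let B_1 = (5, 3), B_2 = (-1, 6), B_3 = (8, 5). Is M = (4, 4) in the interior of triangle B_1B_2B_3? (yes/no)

Barycentric coordinates of M: (13/21, 5/21, 1/7).
The three coordinates are positive, positive, positive; a point is interior exactly when all three are positive.

yes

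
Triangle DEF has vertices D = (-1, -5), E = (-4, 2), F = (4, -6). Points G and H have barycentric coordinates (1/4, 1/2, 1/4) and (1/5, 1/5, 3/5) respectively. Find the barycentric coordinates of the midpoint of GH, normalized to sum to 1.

(9/40, 7/20, 17/40)

Since both coordinate triples sum to 1, the midpoint's barycentrics are the componentwise average.
(1/4+1/5)/2 = 9/40; similarly 7/20 and 17/40.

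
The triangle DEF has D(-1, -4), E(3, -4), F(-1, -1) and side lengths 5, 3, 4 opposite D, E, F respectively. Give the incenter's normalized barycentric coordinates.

The incenter has barycentric coordinates proportional to the opposite side lengths: (5 : 3 : 4).
Normalizing by 5+3+4 = 12 gives (5/12, 1/4, 1/3).

(5/12, 1/4, 1/3)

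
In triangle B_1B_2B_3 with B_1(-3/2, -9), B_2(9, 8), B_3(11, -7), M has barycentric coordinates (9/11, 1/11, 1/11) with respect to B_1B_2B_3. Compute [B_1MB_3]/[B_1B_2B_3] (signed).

The signed ratio [B_1MB_3]/[B_1B_2B_3] equals the barycentric coordinate of M at vertex B_2, which is 1/11.

1/11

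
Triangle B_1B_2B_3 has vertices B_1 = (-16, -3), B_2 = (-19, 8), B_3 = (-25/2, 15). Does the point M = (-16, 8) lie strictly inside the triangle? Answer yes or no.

yes

Barycentric coordinates of M: (42/185, 77/185, 66/185).
The three coordinates are positive, positive, positive; a point is interior exactly when all three are positive.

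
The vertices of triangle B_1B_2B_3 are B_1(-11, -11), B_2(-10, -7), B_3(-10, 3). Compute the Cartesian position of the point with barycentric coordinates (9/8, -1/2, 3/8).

M = (9/8)·B_1 + (-1/2)·B_2 + (3/8)·B_3.
x-coordinate: (9/8)·(-11) + (-1/2)·(-10) + (3/8)·(-10) = -89/8.
y-coordinate: (9/8)·(-11) + (-1/2)·(-7) + (3/8)·3 = -31/4.

(-89/8, -31/4)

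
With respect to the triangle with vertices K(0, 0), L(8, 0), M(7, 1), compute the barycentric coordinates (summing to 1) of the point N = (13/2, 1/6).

(1/6, 2/3, 1/6)

Signed area of the reference triangle: [KLM] = ½·(0·(0−1) + 8·(1−0) + 7·(0−0)) = ½·(0 + 8 + 0) = 4.
[NLM] = ½·((13/2)·(0−1) + 8·(1−(1/6)) + 7·(1/6−0)) = ½·(-13/2 + 20/3 + 7/6) = 2/3, so the K-coordinate is (2/3)/4 = 1/6.
[KNM] = ½·(0·(1/6−1) + (13/2)·(1−0) + 7·(0−(1/6))) = ½·(0 + 13/2 − 7/6) = 8/3, so the L-coordinate is 2/3.
[KLN] = ½·(0·(0−(1/6)) + 8·(1/6−0) + (13/2)·(0−0)) = ½·(0 + 4/3 + 0) = 2/3, so the M-coordinate is 1/6.
Check: 1/6 + 2/3 + 1/6 = 1.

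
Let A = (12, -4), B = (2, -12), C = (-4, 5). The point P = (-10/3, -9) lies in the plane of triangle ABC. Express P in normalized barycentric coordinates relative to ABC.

Signed area of the reference triangle: [ABC] = ½·(12·(-12−5) + 2·(5−(-4)) + (-4)·(-4−(-12))) = ½·(-204 + 18 − 32) = -109.
[PBC] = ½·((-10/3)·(-12−5) + 2·(5−(-9)) + (-4)·(-9−(-12))) = ½·(170/3 + 28 − 12) = 109/3, so the A-coordinate is (109/3)/(-109) = -1/3.
[APC] = ½·(12·(-9−5) + (-10/3)·(5−(-4)) + (-4)·(-4−(-9))) = ½·(-168 − 30 − 20) = -109, so the B-coordinate is 1.
[ABP] = ½·(12·(-12−(-9)) + 2·(-9−(-4)) + (-10/3)·(-4−(-12))) = ½·(-36 − 10 − 80/3) = -109/3, so the C-coordinate is 1/3.

(-1/3, 1, 1/3)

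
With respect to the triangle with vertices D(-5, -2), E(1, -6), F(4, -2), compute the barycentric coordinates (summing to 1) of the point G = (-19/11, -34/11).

(6/11, 3/11, 2/11)

Signed area of the reference triangle: [DEF] = ½·((-5)·(-6−(-2)) + 1·(-2−(-2)) + 4·(-2−(-6))) = ½·(20 + 0 + 16) = 18.
[GEF] = ½·((-19/11)·(-6−(-2)) + 1·(-2−(-34/11)) + 4·(-34/11−(-6))) = ½·(76/11 + 12/11 + 128/11) = 108/11, so the D-coordinate is (108/11)/18 = 6/11.
[DGF] = ½·((-5)·(-34/11−(-2)) + (-19/11)·(-2−(-2)) + 4·(-2−(-34/11))) = ½·(60/11 + 0 + 48/11) = 54/11, so the E-coordinate is 3/11.
[DEG] = ½·((-5)·(-6−(-34/11)) + 1·(-34/11−(-2)) + (-19/11)·(-2−(-6))) = ½·(160/11 − 12/11 − 76/11) = 36/11, so the F-coordinate is 2/11.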